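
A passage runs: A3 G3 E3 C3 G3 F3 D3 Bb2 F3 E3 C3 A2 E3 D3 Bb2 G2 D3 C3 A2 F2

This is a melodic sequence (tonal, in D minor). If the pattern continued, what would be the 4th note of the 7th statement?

Grouping in 4s, the 4th note of each cell is C3, Bb2, A2, G2, F2.
Extending down a 2nd: E2 → D2.

D2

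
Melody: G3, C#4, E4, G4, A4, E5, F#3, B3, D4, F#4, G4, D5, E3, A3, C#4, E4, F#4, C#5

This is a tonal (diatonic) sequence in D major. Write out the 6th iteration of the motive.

With a 6-note motive the entries are G3, F#3, E3, each down a 2nd from the previous.
Extending down a 2nd: D3 → C#3 → B2.
From B2 the diatonic shape gives B2 E3 G3 B3 C#4 G4.

B2 E3 G3 B3 C#4 G4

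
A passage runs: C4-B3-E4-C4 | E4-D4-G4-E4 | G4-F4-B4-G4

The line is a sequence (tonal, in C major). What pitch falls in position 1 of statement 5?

The unit is 4 notes. Position-1 pitches of the 3 shown cells: C4, E4, G4.
Carrying that up a 3rd forward: B4 → D5.

D5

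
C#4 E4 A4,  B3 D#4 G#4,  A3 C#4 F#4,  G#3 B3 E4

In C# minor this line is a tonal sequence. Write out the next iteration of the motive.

F#3 A3 D#4

Unit = 3 notes; the statements start on C#4, B3, A3, G#3, moving down a 2nd each time.
Statement 5 starts on F#3 and keeps the same diatonic contour: F#3 A3 D#4.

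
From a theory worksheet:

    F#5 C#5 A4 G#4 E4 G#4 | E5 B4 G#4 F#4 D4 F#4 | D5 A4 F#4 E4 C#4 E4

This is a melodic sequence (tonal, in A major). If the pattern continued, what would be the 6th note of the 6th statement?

Grouping in 6s, the 6th note of each cell is G#4, F#4, E4.
Extending down a 2nd: D4 → C#4 → B3.

B3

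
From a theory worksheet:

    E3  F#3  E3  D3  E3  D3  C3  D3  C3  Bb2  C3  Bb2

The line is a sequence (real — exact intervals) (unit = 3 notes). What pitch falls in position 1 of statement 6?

The unit is 3 notes. Position-1 pitches of the 4 shown cells: E3, D3, C3, Bb2.
Extending down a 2nd: Ab2 → Gb2.

Gb2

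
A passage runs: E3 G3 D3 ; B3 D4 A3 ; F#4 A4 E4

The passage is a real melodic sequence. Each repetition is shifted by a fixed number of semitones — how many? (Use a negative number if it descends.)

7

The 3-note cells begin on E3, B3, F#4 — each up a 5th from the last.
Counting half-steps from E3 to B3: 7.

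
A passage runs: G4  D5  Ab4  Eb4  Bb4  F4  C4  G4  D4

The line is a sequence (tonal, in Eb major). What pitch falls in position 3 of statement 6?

Eb3

Grouping in 3s, the 3rd note of each cell is Ab4, F4, D4.
Each moves down a 3rd. Continuing: Bb3 → G3 → Eb3.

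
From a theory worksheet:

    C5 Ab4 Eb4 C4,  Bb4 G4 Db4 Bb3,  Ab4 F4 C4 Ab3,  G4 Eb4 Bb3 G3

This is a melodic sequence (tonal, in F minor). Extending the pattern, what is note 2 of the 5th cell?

The unit is 4 notes. Position-2 pitches of the 4 shown cells: Ab4, G4, F4, Eb4.
From Eb4, down a 2nd gives Db4.

Db4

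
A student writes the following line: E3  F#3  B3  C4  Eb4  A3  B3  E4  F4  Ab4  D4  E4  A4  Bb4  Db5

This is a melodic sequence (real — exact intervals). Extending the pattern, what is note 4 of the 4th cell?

Grouping in 5s, the 4th note of each cell is C4, F4, Bb4.
One more up a 4th gives Eb5.

Eb5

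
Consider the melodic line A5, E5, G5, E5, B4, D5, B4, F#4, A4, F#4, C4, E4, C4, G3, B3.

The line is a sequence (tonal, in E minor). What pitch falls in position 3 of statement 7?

C3

With 3-note cells, note 3 of each statement runs G5, D5, A4, E4, B3.
Carrying that down a 4th forward: F#3 → C3.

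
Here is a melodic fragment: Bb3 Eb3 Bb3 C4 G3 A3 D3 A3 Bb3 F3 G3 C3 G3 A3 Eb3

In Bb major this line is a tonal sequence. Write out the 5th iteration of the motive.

Eb3 A2 Eb3 F3 C3

With a 5-note motive the entries are Bb3, A3, G3, each down a 2nd from the previous.
Extending down a 2nd: F3 → Eb3.
So cell 5 is Eb3 A2 Eb3 F3 C3.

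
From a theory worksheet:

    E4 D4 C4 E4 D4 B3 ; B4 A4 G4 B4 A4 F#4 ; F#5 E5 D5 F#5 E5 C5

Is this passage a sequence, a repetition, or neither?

sequence

Each 6-note cell is the previous one transposed up a 5th.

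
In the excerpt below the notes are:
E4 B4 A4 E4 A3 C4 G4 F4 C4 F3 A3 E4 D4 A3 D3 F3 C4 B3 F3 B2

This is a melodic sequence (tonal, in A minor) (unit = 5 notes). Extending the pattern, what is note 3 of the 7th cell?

Grouping in 5s, the 3rd note of each cell is A4, F4, D4, B3.
Carrying that down a 3rd forward: G3 → E3 → C3.

C3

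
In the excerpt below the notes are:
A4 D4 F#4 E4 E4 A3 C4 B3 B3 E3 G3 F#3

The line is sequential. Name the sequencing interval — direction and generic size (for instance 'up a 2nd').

Taking 4-note groups, the heads are A4, E4, B3: the pattern moves down a 4th.
From A4 to E4: down a 4th.

down a 4th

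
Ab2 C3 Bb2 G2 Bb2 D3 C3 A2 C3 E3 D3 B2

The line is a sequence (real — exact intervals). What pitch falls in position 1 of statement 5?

E3

The unit is 4 notes. Position-1 pitches of the 3 shown cells: Ab2, Bb2, C3.
Extending up a 2nd: D3 → E3.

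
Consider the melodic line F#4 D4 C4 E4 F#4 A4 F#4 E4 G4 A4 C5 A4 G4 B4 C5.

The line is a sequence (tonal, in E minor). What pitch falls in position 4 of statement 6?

A5

With 5-note cells, note 4 of each statement runs E4, G4, B4.
Extending up a 3rd: D5 → F#5 → A5.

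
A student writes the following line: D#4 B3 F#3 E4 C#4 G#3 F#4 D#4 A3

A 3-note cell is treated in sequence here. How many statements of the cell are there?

9 notes in groups of 3 gives 9/3 = 3 statements.
Starts: D#4, E4, F#4 — each up a 2nd.

3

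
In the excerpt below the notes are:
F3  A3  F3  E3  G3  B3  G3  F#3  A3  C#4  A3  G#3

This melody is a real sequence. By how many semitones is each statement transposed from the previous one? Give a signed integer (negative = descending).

With a 4-note motive the entries are F3, G3, A3, each up a 2nd from the previous.
Counting half-steps from F3 to G3: 2.

2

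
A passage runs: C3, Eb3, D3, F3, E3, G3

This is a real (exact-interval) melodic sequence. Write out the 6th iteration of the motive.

Unit = 2 notes; the statements start on C3, D3, E3, moving up a 2nd each time.
Extending up a 2nd: F#3 → G#3 → A#3.
From A#3 the exact shape gives A#3 C#4.

A#3 C#4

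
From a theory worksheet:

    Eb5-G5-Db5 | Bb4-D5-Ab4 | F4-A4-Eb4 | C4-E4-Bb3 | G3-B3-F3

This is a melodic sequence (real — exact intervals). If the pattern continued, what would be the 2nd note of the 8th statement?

Grouping in 3s, the 2nd note of each cell is G5, D5, A4, E4, B3.
Carrying that down a 4th forward: F#3 → C#3 → G#2.

G#2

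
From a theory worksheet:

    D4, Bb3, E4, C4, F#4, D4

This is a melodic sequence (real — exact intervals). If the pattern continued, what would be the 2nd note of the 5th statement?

F#4

With 2-note cells, note 2 of each statement runs Bb3, C4, D4.
Each moves up a 2nd. Continuing: E4 → F#4.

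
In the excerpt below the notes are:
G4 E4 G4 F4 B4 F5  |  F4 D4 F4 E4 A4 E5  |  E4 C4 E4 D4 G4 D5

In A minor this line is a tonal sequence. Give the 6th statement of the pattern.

B3 G3 B3 A3 D4 A4

Taking 6-note groups, the heads are G4, F4, E4: the pattern moves down a 2nd.
Carrying on: D4 → C4 → B3.
From B3 the diatonic shape gives B3 G3 B3 A3 D4 A4.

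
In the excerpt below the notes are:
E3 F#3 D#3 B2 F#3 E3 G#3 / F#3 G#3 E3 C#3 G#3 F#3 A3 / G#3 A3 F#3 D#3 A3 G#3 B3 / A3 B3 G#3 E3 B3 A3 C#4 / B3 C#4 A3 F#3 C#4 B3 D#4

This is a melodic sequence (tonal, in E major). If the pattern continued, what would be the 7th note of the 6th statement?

E4

The unit is 7 notes. Position-7 pitches of the 5 shown cells: G#3, A3, B3, C#4, D#4.
From D#4, up a 2nd gives E4.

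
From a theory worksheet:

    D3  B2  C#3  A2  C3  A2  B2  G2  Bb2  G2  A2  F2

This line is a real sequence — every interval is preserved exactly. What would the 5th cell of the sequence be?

Gb2 Eb2 F2 Db2

The 4-note cells begin on D3, C3, Bb2 — each down a 2nd from the last.
Carrying on: Ab2 → Gb2.
From Gb2 the exact shape gives Gb2 Eb2 F2 Db2.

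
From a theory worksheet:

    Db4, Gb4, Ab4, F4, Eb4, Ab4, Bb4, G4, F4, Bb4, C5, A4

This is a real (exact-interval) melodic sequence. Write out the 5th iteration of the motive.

A4 D5 E5 C#5

Taking 4-note groups, the heads are Db4, Eb4, F4: the pattern moves up a 2nd.
Extending up a 2nd: G4 → A4.
So cell 5 is A4 D5 E5 C#5.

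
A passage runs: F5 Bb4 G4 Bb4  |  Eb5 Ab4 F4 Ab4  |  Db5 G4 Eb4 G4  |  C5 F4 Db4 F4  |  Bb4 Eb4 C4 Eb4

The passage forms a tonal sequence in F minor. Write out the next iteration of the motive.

Taking 4-note groups, the heads are F5, Eb5, Db5, C5, Bb4: the pattern moves down a 2nd.
Statement 6 starts on Ab4 and keeps the same diatonic contour: Ab4 Db4 Bb3 Db4.

Ab4 Db4 Bb3 Db4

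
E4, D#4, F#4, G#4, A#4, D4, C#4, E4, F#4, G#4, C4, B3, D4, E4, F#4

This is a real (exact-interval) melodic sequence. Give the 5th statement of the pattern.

Ab3 G3 Bb3 C4 D4

Taking 5-note groups, the heads are E4, D4, C4: the pattern moves down a 2nd.
Continuing the starts: Bb3 → Ab3.
From Ab3 the exact shape gives Ab3 G3 Bb3 C4 D4.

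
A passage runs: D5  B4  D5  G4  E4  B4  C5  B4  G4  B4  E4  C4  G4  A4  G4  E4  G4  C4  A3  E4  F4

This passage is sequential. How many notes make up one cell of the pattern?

21 notes total. Splitting into 3 groups of 7:
D5 B4 D5 G4 E4 B4 C5 | B4 G4 B4 E4 C4 G4 A4 | G4 E4 G4 C4 A3 E4 F4
Every group is a transposition down a 3rd of the one before; no shorter unit works.

7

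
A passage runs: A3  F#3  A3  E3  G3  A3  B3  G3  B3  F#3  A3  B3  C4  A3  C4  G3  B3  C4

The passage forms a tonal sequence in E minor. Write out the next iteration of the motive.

With a 6-note motive the entries are A3, B3, C4, each up a 2nd from the previous.
Statement 4 starts on D4 and keeps the same diatonic contour: D4 B3 D4 A3 C4 D4.

D4 B3 D4 A3 C4 D4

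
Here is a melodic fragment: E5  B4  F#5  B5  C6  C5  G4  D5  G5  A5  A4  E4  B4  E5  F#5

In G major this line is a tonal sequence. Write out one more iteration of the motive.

The 5-note cells begin on E5, C5, A4 — each down a 3rd from the last.
So cell 4 is F#4 C4 G4 C5 D5.

F#4 C4 G4 C5 D5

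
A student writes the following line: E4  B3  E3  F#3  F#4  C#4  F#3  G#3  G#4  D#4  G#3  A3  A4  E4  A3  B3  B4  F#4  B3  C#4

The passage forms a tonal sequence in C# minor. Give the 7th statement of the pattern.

D#5 A4 D#4 E4

Taking 4-note groups, the heads are E4, F#4, G#4, A4, B4: the pattern moves up a 2nd.
Extending up a 2nd: C#5 → D#5.
From D#5 the diatonic shape gives D#5 A4 D#4 E4.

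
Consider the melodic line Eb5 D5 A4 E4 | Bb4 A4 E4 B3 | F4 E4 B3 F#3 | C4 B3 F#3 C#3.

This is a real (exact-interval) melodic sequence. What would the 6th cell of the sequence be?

D3 C#3 G#2 D#2

With a 4-note motive the entries are Eb5, Bb4, F4, C4, each down a 4th from the previous.
Extending down a 4th: G3 → D3.
Statement 6 starts on D3 and keeps the same exact contour: D3 C#3 G#2 D#2.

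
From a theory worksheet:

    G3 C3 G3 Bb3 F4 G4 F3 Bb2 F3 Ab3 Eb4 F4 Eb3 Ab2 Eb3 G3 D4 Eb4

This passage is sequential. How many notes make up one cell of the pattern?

6

Try groups of 6 (3 cells in 18 notes):
G3 C3 G3 Bb3 F4 G4 | F3 Bb2 F3 Ab3 Eb4 F4 | Eb3 Ab2 Eb3 G3 D4 Eb4
Every group is a transposition down a 2nd of the one before; no shorter unit works.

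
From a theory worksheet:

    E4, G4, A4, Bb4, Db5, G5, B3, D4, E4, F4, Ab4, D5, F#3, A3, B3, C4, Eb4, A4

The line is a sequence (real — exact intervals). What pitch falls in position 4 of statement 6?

Grouping in 6s, the 4th note of each cell is Bb4, F4, C4.
Extending down a 4th: G3 → D3 → A2.

A2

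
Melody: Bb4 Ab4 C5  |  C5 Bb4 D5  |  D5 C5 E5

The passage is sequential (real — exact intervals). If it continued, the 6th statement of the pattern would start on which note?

The 3-note cells begin on Bb4, C5, D5 — each up a 2nd from the last.
Extending the heads up a 2nd: E5 → F#5 → G#5.

G#5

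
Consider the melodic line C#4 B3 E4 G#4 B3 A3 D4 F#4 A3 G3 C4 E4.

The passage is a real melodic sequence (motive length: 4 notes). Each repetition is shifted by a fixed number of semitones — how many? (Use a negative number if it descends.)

-2

The 4-note cells begin on C#4, B3, A3 — each down a 2nd from the last.
Counting half-steps from C#4 to B3: -2.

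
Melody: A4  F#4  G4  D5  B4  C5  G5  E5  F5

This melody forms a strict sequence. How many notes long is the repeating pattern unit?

3

Try groups of 3 (3 cells in 9 notes):
A4 F#4 G4 | D5 B4 C5 | G5 E5 F5
Each cell is the previous one up a 4th — so the unit is 3 notes.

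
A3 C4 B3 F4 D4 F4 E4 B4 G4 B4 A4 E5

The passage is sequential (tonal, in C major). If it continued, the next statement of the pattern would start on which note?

C5

Taking 4-note groups, the heads are A3, D4, G4: the pattern moves up a 4th.
The next head, up a 4th from G4, is C5.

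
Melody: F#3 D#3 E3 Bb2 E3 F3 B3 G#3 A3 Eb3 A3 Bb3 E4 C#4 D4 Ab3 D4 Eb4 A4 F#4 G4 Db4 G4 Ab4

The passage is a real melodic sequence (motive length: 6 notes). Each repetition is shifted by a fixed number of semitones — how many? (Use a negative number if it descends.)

5

Taking 6-note groups, the heads are F#3, B3, E4, A4: the pattern moves up a 4th.
F#3→B3 is 59 − 54 = 5 semitones.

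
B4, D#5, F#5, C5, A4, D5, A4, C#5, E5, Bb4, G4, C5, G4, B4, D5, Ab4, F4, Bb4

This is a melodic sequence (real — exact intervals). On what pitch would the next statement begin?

F4

The 6-note cells begin on B4, A4, G4 — each down a 2nd from the last.
One more step down a 2nd gives F4.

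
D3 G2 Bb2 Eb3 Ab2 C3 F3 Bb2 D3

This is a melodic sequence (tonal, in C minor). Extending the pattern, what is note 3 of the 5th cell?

F3

The unit is 3 notes. Position-3 pitches of the 3 shown cells: Bb2, C3, D3.
Extending up a 2nd: Eb3 → F3.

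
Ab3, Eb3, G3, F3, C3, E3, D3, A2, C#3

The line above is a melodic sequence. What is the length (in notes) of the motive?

9 notes total. Splitting into 3 groups of 3:
Ab3 Eb3 G3 | F3 C3 E3 | D3 A2 C#3
Each cell is the previous one down a 3rd — so the unit is 3 notes.

3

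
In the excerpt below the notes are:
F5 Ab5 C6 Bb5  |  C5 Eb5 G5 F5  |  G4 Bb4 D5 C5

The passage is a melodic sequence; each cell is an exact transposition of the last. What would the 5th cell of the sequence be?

Unit = 4 notes; the statements start on F5, C5, G4, moving down a 4th each time.
Continuing the starts: D4 → A3.
Statement 5 starts on A3 and keeps the same exact contour: A3 C4 E4 D4.

A3 C4 E4 D4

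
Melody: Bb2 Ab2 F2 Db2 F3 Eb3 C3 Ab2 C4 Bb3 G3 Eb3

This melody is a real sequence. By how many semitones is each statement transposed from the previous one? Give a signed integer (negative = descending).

7

Taking 4-note groups, the heads are Bb2, F3, C4: the pattern moves up a 5th.
Bb2 to F3 spans +7 semitones.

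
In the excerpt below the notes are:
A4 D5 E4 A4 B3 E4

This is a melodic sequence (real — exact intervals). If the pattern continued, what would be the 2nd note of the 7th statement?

The unit is 2 notes. Position-2 pitches of the 3 shown cells: D5, A4, E4.
Extending down a 4th: B3 → F#3 → C#3 → G#2.

G#2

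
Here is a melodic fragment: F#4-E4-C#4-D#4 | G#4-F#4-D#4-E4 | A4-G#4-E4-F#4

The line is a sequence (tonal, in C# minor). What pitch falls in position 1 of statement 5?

C#5

The unit is 4 notes. Position-1 pitches of the 3 shown cells: F#4, G#4, A4.
Extending up a 2nd: B4 → C#5.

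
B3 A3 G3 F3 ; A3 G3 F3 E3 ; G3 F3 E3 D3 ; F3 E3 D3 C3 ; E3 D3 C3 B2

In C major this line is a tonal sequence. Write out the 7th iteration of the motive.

With a 4-note motive the entries are B3, A3, G3, F3, E3, each down a 2nd from the previous.
Carrying on: D3 → C3.
From C3 the diatonic shape gives C3 B2 A2 G2.

C3 B2 A2 G2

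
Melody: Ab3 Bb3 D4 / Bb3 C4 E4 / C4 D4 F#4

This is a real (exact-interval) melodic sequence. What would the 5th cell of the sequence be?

E4 F#4 A#4

With a 3-note motive the entries are Ab3, Bb3, C4, each up a 2nd from the previous.
Carrying on: D4 → E4.
So cell 5 is E4 F#4 A#4.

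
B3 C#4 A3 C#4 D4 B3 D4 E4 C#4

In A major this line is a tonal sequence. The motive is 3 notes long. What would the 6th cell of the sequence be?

G#4 A4 F#4

Taking 3-note groups, the heads are B3, C#4, D4: the pattern moves up a 2nd.
Continuing the starts: E4 → F#4 → G#4.
Statement 6 starts on G#4 and keeps the same diatonic contour: G#4 A4 F#4.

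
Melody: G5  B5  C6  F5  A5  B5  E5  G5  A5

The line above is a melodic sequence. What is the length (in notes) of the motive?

There are 9 notes; a 3-note unit gives 3 cells:
G5 B5 C6 | F5 A5 B5 | E5 G5 A5
That's a consistent down a 2nd shift per cell, and no other grouping gives one.

3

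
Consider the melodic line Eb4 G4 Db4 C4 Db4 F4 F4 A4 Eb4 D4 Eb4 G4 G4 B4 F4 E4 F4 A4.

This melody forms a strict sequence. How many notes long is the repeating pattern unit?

Try groups of 6 (3 cells in 18 notes):
Eb4 G4 Db4 C4 Db4 F4 | F4 A4 Eb4 D4 Eb4 G4 | G4 B4 F4 E4 F4 A4
That's a consistent up a 2nd shift per cell, and no other grouping gives one.

6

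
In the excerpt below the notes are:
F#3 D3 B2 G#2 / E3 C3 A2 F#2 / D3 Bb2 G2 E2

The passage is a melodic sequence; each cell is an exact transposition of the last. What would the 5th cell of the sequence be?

Bb2 Gb2 Eb2 C2

Unit = 4 notes; the statements start on F#3, E3, D3, moving down a 2nd each time.
Extending down a 2nd: C3 → Bb2.
Statement 5 starts on Bb2 and keeps the same exact contour: Bb2 Gb2 Eb2 C2.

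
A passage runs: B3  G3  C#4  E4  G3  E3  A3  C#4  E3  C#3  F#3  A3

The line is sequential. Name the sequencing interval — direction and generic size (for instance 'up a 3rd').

Unit = 4 notes; the statements start on B3, G3, E3, moving down a 3rd each time.
From B3 to G3: down a 3rd.

down a 3rd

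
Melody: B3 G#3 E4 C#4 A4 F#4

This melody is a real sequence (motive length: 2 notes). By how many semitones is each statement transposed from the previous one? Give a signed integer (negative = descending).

The 2-note cells begin on B3, E4, A4 — each up a 4th from the last.
Counting half-steps from B3 to E4: 5.

5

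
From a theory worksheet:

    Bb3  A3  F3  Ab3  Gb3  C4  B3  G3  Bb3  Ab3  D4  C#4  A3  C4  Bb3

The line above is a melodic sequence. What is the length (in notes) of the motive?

15 notes total. Splitting into 3 groups of 5:
Bb3 A3 F3 Ab3 Gb3 | C4 B3 G3 Bb3 Ab3 | D4 C#4 A3 C4 Bb3
That's a consistent up a 2nd shift per cell, and no other grouping gives one.

5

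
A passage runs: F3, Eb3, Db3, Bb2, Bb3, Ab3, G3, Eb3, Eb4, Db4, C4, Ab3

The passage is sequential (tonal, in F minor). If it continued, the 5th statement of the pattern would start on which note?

The 4-note cells begin on F3, Bb3, Eb4 — each up a 4th from the last.
Continuing: Ab4 → Db5. Statement 5 starts on Db5.

Db5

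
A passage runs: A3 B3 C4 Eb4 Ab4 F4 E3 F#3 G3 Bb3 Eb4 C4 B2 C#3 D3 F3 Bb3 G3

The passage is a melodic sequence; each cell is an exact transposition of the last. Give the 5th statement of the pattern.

Taking 6-note groups, the heads are A3, E3, B2: the pattern moves down a 4th.
Continuing the starts: F#2 → C#2.
Statement 5 starts on C#2 and keeps the same exact contour: C#2 D#2 E2 G2 C3 A2.

C#2 D#2 E2 G2 C3 A2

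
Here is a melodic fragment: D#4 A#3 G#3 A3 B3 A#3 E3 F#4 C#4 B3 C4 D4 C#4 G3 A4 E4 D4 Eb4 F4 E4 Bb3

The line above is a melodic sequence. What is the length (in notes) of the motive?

Try groups of 7 (3 cells in 21 notes):
D#4 A#3 G#3 A3 B3 A#3 E3 | F#4 C#4 B3 C4 D4 C#4 G3 | A4 E4 D4 Eb4 F4 E4 Bb3
Every group is a transposition up a 3rd of the one before; no shorter unit works.

7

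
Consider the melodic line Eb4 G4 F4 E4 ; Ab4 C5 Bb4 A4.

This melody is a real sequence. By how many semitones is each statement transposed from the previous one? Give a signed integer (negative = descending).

5

Taking 4-note groups, the heads are Eb4, Ab4: the pattern moves up a 4th.
Eb4→Ab4 is 68 − 63 = 5 semitones.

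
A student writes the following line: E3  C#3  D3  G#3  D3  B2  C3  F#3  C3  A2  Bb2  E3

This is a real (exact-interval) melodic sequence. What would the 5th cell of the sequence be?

Ab2 F2 Gb2 C3

Taking 4-note groups, the heads are E3, D3, C3: the pattern moves down a 2nd.
Carrying on: Bb2 → Ab2.
So cell 5 is Ab2 F2 Gb2 C3.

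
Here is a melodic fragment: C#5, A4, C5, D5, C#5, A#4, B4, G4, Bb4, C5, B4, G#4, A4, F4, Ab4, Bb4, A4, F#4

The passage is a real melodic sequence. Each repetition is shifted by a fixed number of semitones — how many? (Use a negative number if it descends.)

-2

With a 6-note motive the entries are C#5, B4, A4, each down a 2nd from the previous.
Counting half-steps from C#5 to B4: -2.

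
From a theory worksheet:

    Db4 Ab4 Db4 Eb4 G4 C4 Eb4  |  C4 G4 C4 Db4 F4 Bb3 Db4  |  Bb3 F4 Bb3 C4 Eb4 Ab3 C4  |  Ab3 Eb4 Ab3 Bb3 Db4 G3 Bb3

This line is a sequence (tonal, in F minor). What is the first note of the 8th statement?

Db3

Taking 7-note groups, the heads are Db4, C4, Bb3, Ab3: the pattern moves down a 2nd.
Continuing: G3 → F3 → Eb3 → Db3. Statement 8 starts on Db3.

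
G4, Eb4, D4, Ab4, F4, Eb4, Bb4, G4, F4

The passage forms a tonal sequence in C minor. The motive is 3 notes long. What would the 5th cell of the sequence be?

Taking 3-note groups, the heads are G4, Ab4, Bb4: the pattern moves up a 2nd.
Carrying on: C5 → D5.
So cell 5 is D5 Bb4 Ab4.

D5 Bb4 Ab4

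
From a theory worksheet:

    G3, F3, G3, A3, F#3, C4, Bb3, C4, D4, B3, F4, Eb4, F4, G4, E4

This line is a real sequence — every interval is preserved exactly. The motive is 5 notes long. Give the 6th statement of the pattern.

With a 5-note motive the entries are G3, C4, F4, each up a 4th from the previous.
Extending up a 4th: Bb4 → Eb5 → Ab5.
Statement 6 starts on Ab5 and keeps the same exact contour: Ab5 Gb5 Ab5 Bb5 G5.

Ab5 Gb5 Ab5 Bb5 G5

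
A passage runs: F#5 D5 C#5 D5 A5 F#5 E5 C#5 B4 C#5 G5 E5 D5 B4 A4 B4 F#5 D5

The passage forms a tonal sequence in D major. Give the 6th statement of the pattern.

A4 F#4 E4 F#4 C#5 A4

The 6-note cells begin on F#5, E5, D5 — each down a 2nd from the last.
Continuing the starts: C#5 → B4 → A4.
So cell 6 is A4 F#4 E4 F#4 C#5 A4.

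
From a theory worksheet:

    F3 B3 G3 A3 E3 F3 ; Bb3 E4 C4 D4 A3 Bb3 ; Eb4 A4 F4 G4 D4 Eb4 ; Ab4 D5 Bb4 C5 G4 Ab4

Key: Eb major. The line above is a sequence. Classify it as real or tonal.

real

Each cell has the same semitone pattern (6, -4, 2, -5, 1) — intervals are preserved exactly.
And B3 lies outside Eb major, so the sequence is real rather than tonal.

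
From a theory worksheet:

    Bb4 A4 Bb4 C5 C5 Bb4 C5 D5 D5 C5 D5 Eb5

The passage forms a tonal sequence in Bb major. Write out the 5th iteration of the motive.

F5 Eb5 F5 G5

Unit = 4 notes; the statements start on Bb4, C5, D5, moving up a 2nd each time.
Continuing the starts: Eb5 → F5.
Statement 5 starts on F5 and keeps the same diatonic contour: F5 Eb5 F5 G5.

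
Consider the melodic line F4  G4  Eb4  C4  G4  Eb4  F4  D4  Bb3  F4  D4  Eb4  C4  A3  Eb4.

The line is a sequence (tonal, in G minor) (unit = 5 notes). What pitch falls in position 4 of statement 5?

F3

Grouping in 5s, the 4th note of each cell is C4, Bb3, A3.
Each moves down a 2nd. Continuing: G3 → F3.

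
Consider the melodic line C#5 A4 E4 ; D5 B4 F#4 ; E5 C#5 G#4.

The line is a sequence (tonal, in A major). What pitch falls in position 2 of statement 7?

G#5

With 3-note cells, note 2 of each statement runs A4, B4, C#5.
Carrying that up a 2nd forward: D5 → E5 → F#5 → G#5.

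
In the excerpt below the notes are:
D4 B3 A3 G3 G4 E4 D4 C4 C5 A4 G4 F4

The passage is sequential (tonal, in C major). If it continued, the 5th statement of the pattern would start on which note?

B5

The 4-note cells begin on D4, G4, C5 — each up a 4th from the last.
Continuing: F5 → B5. Statement 5 starts on B5.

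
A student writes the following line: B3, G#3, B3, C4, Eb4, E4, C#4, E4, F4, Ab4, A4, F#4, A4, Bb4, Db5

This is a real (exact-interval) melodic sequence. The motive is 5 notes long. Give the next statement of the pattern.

With a 5-note motive the entries are B3, E4, A4, each up a 4th from the previous.
Statement 4 starts on D5 and keeps the same exact contour: D5 B4 D5 Eb5 Gb5.

D5 B4 D5 Eb5 Gb5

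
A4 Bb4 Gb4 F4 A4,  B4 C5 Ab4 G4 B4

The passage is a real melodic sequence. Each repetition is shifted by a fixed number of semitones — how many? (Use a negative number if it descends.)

The 5-note cells begin on A4, B4 — each up a 2nd from the last.
A4 to B4 spans +2 semitones.

2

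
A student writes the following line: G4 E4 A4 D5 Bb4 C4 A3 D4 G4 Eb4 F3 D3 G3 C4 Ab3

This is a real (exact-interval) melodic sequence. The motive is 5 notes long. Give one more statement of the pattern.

Bb2 G2 C3 F3 Db3

Taking 5-note groups, the heads are G4, C4, F3: the pattern moves down a 5th.
Statement 4 starts on Bb2 and keeps the same exact contour: Bb2 G2 C3 F3 Db3.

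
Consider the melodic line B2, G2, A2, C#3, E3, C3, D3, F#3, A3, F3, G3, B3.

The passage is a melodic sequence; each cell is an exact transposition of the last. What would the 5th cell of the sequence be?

G4 Eb4 F4 A4

Unit = 4 notes; the statements start on B2, E3, A3, moving up a 4th each time.
Extending up a 4th: D4 → G4.
So cell 5 is G4 Eb4 F4 A4.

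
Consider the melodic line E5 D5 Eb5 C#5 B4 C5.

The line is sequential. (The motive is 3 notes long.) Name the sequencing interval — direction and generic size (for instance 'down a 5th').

With a 3-note motive the entries are E5, C#5, each down a 3rd from the previous.
From E5 to C#5: down a 3rd.

down a 3rd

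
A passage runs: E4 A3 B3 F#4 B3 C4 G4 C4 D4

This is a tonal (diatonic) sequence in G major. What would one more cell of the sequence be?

A4 D4 E4

With a 3-note motive the entries are E4, F#4, G4, each up a 2nd from the previous.
Statement 4 starts on A4 and keeps the same diatonic contour: A4 D4 E4.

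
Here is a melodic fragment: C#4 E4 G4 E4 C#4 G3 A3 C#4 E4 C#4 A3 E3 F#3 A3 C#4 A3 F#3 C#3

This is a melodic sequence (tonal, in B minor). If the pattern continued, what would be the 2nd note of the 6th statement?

B2

The unit is 6 notes. Position-2 pitches of the 3 shown cells: E4, C#4, A3.
Extending down a 3rd: F#3 → D3 → B2.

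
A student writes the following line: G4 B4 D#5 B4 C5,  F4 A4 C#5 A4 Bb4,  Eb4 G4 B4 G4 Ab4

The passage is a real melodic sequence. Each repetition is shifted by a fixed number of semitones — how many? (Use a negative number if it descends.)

Taking 5-note groups, the heads are G4, F4, Eb4: the pattern moves down a 2nd.
Counting half-steps from G4 to F4: -2.

-2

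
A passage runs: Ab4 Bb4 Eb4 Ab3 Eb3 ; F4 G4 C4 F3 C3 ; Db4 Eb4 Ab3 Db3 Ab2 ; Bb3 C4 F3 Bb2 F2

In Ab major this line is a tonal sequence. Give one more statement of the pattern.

The 5-note cells begin on Ab4, F4, Db4, Bb3 — each down a 3rd from the last.
Statement 5 starts on G3 and keeps the same diatonic contour: G3 Ab3 Db3 G2 Db2.

G3 Ab3 Db3 G2 Db2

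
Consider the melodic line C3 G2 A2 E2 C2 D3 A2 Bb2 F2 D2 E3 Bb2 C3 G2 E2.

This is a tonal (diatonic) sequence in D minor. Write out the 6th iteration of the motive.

A3 E3 F3 C3 A2

The 5-note cells begin on C3, D3, E3 — each up a 2nd from the last.
Carrying on: F3 → G3 → A3.
Statement 6 starts on A3 and keeps the same diatonic contour: A3 E3 F3 C3 A2.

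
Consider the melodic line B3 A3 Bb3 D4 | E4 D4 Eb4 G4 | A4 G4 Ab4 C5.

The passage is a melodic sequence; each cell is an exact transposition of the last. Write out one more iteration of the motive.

With a 4-note motive the entries are B3, E4, A4, each up a 4th from the previous.
So cell 4 is D5 C5 Db5 F5.

D5 C5 Db5 F5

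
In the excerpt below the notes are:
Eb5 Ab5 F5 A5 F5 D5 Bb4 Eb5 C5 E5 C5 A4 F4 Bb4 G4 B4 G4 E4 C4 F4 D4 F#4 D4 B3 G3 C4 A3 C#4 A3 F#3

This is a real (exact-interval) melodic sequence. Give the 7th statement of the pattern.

A2 D3 B2 D#3 B2 G#2

With a 6-note motive the entries are Eb5, Bb4, F4, C4, G3, each down a 4th from the previous.
Carrying on: D3 → A2.
So cell 7 is A2 D3 B2 D#3 B2 G#2.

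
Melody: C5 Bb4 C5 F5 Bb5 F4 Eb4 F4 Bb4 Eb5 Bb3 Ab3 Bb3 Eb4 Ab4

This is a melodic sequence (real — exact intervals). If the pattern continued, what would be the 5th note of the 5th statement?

The unit is 5 notes. Position-5 pitches of the 3 shown cells: Bb5, Eb5, Ab4.
Extending down a 5th: Db4 → Gb3.

Gb3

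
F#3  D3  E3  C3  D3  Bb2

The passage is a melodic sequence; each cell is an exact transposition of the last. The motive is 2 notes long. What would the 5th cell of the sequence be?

With a 2-note motive the entries are F#3, E3, D3, each down a 2nd from the previous.
Extending down a 2nd: C3 → Bb2.
From Bb2 the exact shape gives Bb2 Gb2.

Bb2 Gb2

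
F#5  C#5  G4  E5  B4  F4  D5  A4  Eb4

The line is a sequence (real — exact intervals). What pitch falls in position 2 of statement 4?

G4

Grouping in 3s, the 2nd note of each cell is C#5, B4, A4.
Each moves down a 2nd; the next is G4.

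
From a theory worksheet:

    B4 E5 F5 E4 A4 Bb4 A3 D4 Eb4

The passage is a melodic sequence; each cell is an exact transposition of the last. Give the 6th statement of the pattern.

Taking 3-note groups, the heads are B4, E4, A3: the pattern moves down a 5th.
Extending down a 5th: D3 → G2 → C2.
So cell 6 is C2 F2 Gb2.

C2 F2 Gb2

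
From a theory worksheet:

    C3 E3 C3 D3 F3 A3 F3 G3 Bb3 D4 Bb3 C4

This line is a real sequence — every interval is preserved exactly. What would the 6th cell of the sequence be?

With a 4-note motive the entries are C3, F3, Bb3, each up a 4th from the previous.
Continuing the starts: Eb4 → Ab4 → Db5.
From Db5 the exact shape gives Db5 F5 Db5 Eb5.

Db5 F5 Db5 Eb5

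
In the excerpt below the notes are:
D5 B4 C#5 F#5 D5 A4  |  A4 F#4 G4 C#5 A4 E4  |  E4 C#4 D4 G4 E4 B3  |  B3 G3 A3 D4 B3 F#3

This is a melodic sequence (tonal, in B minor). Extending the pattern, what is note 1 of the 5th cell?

Grouping in 6s, the 1st note of each cell is D5, A4, E4, B3.
One more down a 4th gives F#3.

F#3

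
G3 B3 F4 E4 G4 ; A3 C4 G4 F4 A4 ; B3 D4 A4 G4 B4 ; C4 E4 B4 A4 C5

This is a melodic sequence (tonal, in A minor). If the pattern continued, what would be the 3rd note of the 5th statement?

C5

The unit is 5 notes. Position-3 pitches of the 4 shown cells: F4, G4, A4, B4.
One more up a 2nd gives C5.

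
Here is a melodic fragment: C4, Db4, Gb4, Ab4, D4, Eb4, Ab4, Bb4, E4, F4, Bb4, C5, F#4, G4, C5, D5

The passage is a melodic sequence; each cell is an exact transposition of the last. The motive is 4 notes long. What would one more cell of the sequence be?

Unit = 4 notes; the statements start on C4, D4, E4, F#4, moving up a 2nd each time.
From G#4 the exact shape gives G#4 A4 D5 E5.

G#4 A4 D5 E5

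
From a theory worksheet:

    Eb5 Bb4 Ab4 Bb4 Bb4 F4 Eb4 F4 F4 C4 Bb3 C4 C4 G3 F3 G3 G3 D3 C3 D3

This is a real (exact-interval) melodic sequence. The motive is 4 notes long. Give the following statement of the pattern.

D3 A2 G2 A2

The 4-note cells begin on Eb5, Bb4, F4, C4, G3 — each down a 4th from the last.
Statement 6 starts on D3 and keeps the same exact contour: D3 A2 G2 A2.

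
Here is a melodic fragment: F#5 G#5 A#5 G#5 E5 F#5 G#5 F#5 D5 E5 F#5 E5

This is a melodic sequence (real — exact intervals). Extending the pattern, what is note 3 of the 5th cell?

D5

The unit is 4 notes. Position-3 pitches of the 3 shown cells: A#5, G#5, F#5.
Extending down a 2nd: E5 → D5.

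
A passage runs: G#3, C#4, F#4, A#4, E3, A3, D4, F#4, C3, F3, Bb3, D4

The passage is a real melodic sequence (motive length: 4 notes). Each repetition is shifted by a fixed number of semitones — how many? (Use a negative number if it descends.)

-4

Unit = 4 notes; the statements start on G#3, E3, C3, moving down a 3rd each time.
G#3 to E3 spans -4 semitones.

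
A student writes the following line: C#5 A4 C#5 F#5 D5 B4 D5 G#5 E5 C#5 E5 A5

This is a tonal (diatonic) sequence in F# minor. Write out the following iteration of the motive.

Unit = 4 notes; the statements start on C#5, D5, E5, moving up a 2nd each time.
Statement 4 starts on F#5 and keeps the same diatonic contour: F#5 D5 F#5 B5.

F#5 D5 F#5 B5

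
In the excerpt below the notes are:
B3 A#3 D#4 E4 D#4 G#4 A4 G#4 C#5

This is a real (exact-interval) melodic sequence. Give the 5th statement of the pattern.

Unit = 3 notes; the statements start on B3, E4, A4, moving up a 4th each time.
Carrying on: D5 → G5.
So cell 5 is G5 F#5 B5.

G5 F#5 B5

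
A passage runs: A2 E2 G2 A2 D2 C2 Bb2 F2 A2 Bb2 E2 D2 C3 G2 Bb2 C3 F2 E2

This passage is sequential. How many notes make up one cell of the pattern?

6

18 notes total. Splitting into 3 groups of 6:
A2 E2 G2 A2 D2 C2 | Bb2 F2 A2 Bb2 E2 D2 | C3 G2 Bb2 C3 F2 E2
That's a consistent up a 2nd shift per cell, and no other grouping gives one.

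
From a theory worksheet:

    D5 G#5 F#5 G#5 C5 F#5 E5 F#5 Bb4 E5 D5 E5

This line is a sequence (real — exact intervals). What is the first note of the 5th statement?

With a 4-note motive the entries are D5, C5, Bb4, each down a 2nd from the previous.
Extending the heads down a 2nd: Ab4 → Gb4.

Gb4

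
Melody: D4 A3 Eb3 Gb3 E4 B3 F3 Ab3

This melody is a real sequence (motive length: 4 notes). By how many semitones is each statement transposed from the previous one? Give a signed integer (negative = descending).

2

Taking 4-note groups, the heads are D4, E4: the pattern moves up a 2nd.
D4 to E4 spans +2 semitones.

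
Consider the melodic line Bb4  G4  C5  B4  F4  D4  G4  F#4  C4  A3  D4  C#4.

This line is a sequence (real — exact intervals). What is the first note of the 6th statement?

A2

The 4-note cells begin on Bb4, F4, C4 — each down a 4th from the last.
Extending the heads down a 4th: G3 → D3 → A2.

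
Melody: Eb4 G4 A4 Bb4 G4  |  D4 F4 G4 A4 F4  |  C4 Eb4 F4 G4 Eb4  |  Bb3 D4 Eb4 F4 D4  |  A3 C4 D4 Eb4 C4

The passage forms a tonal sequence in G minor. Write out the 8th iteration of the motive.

The 5-note cells begin on Eb4, D4, C4, Bb3, A3 — each down a 2nd from the last.
Extending down a 2nd: G3 → F3 → Eb3.
So cell 8 is Eb3 G3 A3 Bb3 G3.

Eb3 G3 A3 Bb3 G3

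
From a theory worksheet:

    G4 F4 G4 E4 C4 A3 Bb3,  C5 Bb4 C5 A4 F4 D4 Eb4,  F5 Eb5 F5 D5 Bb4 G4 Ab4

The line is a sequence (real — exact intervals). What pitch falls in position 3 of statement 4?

Bb5

With 7-note cells, note 3 of each statement runs G4, C5, F5.
One more up a 4th gives Bb5.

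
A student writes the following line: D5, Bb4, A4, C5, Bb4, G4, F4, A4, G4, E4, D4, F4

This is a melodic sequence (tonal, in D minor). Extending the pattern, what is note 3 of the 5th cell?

The unit is 4 notes. Position-3 pitches of the 3 shown cells: A4, F4, D4.
Each moves down a 3rd. Continuing: Bb3 → G3.

G3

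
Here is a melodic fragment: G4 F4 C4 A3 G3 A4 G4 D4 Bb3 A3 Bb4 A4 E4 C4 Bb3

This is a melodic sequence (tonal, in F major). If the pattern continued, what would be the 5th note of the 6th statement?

The unit is 5 notes. Position-5 pitches of the 3 shown cells: G3, A3, Bb3.
Extending up a 2nd: C4 → D4 → E4.

E4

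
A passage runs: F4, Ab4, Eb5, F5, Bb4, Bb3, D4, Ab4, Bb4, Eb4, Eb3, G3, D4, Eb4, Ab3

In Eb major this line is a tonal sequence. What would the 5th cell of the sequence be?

Unit = 5 notes; the statements start on F4, Bb3, Eb3, moving down a 5th each time.
Carrying on: Ab2 → D2.
From D2 the diatonic shape gives D2 F2 C3 D3 G2.

D2 F2 C3 D3 G2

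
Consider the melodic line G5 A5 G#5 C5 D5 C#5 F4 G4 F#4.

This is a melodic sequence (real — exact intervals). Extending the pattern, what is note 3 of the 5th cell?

E3

Grouping in 3s, the 3rd note of each cell is G#5, C#5, F#4.
Carrying that down a 5th forward: B3 → E3.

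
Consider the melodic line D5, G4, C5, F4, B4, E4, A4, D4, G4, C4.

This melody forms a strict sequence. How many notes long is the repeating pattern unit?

2

Try groups of 2 (5 cells in 10 notes):
D5 G4 | C5 F4 | B4 E4 | A4 D4 | G4 C4
That's a consistent down a 2nd shift per cell, and no other grouping gives one.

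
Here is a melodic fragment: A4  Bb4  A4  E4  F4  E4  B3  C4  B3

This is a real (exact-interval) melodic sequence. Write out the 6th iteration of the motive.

G#2 A2 G#2

The 3-note cells begin on A4, E4, B3 — each down a 4th from the last.
Carrying on: F#3 → C#3 → G#2.
So cell 6 is G#2 A2 G#2.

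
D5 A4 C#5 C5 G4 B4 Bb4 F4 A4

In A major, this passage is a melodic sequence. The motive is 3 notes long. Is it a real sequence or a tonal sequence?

real

Each cell has the same semitone pattern (-5, 4) — intervals are preserved exactly.
And C5 lies outside A major, so the sequence is real rather than tonal.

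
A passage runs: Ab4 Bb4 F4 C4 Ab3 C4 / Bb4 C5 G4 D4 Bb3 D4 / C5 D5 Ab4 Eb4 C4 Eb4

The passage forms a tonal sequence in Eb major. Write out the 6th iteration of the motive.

The 6-note cells begin on Ab4, Bb4, C5 — each up a 2nd from the last.
Carrying on: D5 → Eb5 → F5.
So cell 6 is F5 G5 D5 Ab4 F4 Ab4.

F5 G5 D5 Ab4 F4 Ab4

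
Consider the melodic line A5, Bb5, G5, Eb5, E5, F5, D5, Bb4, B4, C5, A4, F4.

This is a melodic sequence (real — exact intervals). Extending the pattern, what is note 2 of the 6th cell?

A3

The unit is 4 notes. Position-2 pitches of the 3 shown cells: Bb5, F5, C5.
Carrying that down a 4th forward: G4 → D4 → A3.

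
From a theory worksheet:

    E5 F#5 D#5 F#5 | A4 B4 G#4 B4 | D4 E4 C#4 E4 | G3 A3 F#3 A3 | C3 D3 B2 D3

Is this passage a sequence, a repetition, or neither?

sequence

Each 4-note cell is the previous one transposed down a 5th.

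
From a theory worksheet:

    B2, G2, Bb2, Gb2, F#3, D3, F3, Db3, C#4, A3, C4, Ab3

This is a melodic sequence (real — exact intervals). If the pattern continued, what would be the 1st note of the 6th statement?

With 4-note cells, note 1 of each statement runs B2, F#3, C#4.
Extending up a 5th: G#4 → D#5 → A#5.

A#5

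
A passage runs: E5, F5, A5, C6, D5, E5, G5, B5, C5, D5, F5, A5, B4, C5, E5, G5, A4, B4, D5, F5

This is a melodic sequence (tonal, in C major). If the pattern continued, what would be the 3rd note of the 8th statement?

A4

Grouping in 4s, the 3rd note of each cell is A5, G5, F5, E5, D5.
Carrying that down a 2nd forward: C5 → B4 → A4.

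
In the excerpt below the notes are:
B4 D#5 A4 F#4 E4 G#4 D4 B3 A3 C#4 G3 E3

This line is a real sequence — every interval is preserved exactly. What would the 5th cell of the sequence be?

G2 B2 F2 D2

With a 4-note motive the entries are B4, E4, A3, each down a 5th from the previous.
Carrying on: D3 → G2.
So cell 5 is G2 B2 F2 D2.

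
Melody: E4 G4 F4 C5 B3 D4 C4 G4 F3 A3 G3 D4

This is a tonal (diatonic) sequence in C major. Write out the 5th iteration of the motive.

G2 B2 A2 E3

The 4-note cells begin on E4, B3, F3 — each down a 4th from the last.
Continuing the starts: C3 → G2.
From G2 the diatonic shape gives G2 B2 A2 E3.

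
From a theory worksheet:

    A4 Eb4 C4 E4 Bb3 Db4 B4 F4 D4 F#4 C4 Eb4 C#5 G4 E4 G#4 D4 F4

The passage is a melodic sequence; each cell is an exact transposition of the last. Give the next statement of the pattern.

D#5 A4 F#4 A#4 E4 G4

Taking 6-note groups, the heads are A4, B4, C#5: the pattern moves up a 2nd.
From D#5 the exact shape gives D#5 A4 F#4 A#4 E4 G4.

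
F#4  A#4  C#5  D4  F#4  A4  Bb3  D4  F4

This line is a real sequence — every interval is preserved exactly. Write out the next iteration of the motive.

Gb3 Bb3 Db4

Taking 3-note groups, the heads are F#4, D4, Bb3: the pattern moves down a 3rd.
From Gb3 the exact shape gives Gb3 Bb3 Db4.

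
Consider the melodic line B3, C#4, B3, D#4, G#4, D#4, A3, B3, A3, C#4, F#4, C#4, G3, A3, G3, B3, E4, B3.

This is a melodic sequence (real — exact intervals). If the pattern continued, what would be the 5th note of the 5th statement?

C4

The unit is 6 notes. Position-5 pitches of the 3 shown cells: G#4, F#4, E4.
Each moves down a 2nd. Continuing: D4 → C4.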